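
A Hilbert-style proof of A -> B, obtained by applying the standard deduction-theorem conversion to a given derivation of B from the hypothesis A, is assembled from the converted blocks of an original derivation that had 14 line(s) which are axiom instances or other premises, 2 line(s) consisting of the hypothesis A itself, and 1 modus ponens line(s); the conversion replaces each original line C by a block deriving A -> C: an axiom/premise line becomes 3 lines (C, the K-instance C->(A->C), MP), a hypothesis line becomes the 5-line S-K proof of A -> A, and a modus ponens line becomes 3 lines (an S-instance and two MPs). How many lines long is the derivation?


Deduction-theorem conversion, block by block:
- 14 axiom/premise lines -> 3 lines each = 42
- 2 hypothesis lines -> 5 lines each (identity proof A->A) = 10
- 1 MP lines -> 3 lines each (S-instance, MP, MP) = 3
Total = 42 + 10 + 3 = 55 lines.

55


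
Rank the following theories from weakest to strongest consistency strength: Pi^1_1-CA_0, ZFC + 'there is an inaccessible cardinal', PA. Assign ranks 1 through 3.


Ordering by consistency strength:
1. PA
2. Pi^1_1-CA_0
3. ZFC + 'there is an inaccessible cardinal'


Pi^1_1-CA_0=2, ZFC + 'there is an inaccessible cardinal'=3, PA=1


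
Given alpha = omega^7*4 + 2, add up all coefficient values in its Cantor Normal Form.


CNF: omega^7*4 + 2
Coefficients: 4 + 2 = 6

6


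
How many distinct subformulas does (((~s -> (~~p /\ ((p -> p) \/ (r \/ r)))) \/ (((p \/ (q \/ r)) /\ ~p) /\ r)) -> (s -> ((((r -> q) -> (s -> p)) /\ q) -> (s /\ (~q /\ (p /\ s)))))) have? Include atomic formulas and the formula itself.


Formula: (((~s -> (~~p /\ ((p -> p) \/ (r \/ r)))) \/ (((p \/ (q \/ r)) /\ ~p) /\ r)) -> (s -> ((((r -> q) -> (s -> p)) /\ q) -> (s /\ (~q /\ (p /\ s))))))
Subformulas found:
  1. r
  2. q
  3. s
  4. p
  5. ~p
  6. ~s
  7. ~q
  8. ~~p
  9. (p /\ s)
  10. (r -> q)
  11. (q \/ r)
  12. (s -> p)
  13. (r \/ r)
  14. (p -> p)
  15. (p \/ (q \/ r))
  16. (~q /\ (p /\ s))
  17. ((p -> p) \/ (r \/ r))
  18. ((r -> q) -> (s -> p))
  19. ((p \/ (q \/ r)) /\ ~p)
  20. (s /\ (~q /\ (p /\ s)))
  21. (((r -> q) -> (s -> p)) /\ q)
  22. (((p \/ (q \/ r)) /\ ~p) /\ r)
  23. (~~p /\ ((p -> p) \/ (r \/ r)))
  24. (~s -> (~~p /\ ((p -> p) \/ (r \/ r))))
  25. ((((r -> q) -> (s -> p)) /\ q) -> (s /\ (~q /\ (p /\ s))))
  26. (s -> ((((r -> q) -> (s -> p)) /\ q) -> (s /\ (~q /\ (p /\ s)))))
  27. ((~s -> (~~p /\ ((p -> p) \/ (r \/ r)))) \/ (((p \/ (q \/ r)) /\ ~p) /\ r))
  28. (((~s -> (~~p /\ ((p -> p) \/ (r \/ r)))) \/ (((p \/ (q \/ r)) /\ ~p) /\ r)) -> (s -> ((((r -> q) -> (s -> p)) /\ q) -> (s /\ (~q /\ (p /\ s))))))
Total distinct subformulas = 28

28


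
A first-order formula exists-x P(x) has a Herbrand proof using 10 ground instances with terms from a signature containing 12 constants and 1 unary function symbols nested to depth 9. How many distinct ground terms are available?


Herbrand terms by depth:
Depth 0: 12 constants
Depth 1: 12 new terms (running total: 24)
Depth 2: 12 new terms (running total: 36)
Depth 3: 12 new terms (running total: 48)
Depth 4: 12 new terms (running total: 60)
Depth 5: 12 new terms (running total: 72)
Depth 6: 12 new terms (running total: 84)
Depth 7: 12 new terms (running total: 96)
Depth 8: 12 new terms (running total: 108)
Depth 9: 12 new terms (running total: 120)
Total distinct ground terms = 120

120


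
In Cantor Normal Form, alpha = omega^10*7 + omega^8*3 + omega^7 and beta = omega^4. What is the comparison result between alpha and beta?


Compare term by term from highest exponent:
alpha = omega^10*7 + omega^8*3 + omega^7
beta = omega^4
Term 1: alpha has omega^10*7, beta has omega^4*1
Term 2: alpha has omega^8*3, beta has omega^0*0
Term 3: alpha has omega^7*1, beta has omega^0*0
Result: alpha > beta

alpha > beta


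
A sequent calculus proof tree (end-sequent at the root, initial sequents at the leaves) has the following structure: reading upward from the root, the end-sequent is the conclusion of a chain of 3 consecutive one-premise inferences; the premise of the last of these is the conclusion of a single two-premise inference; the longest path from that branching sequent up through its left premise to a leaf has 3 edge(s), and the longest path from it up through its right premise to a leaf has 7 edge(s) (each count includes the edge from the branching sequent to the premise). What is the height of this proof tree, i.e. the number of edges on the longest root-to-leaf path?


Longest path through the left premise: 3 edges (measured from the branching sequent)
Longest path through the right premise: 7 edges
Height of the subtree rooted at the branching sequent: max(3, 7) = 7
The branching sequent sits 3 edges above the root (the chain of one-premise inferences), so height = 7 + 3 = 10

10


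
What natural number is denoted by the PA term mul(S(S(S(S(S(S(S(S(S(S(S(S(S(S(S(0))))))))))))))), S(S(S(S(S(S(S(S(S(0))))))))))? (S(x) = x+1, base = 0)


mul(S^15(0), S^9(0)):
S^15(0) = 15
S^9(0) = 9
15 * 9 = 135

135


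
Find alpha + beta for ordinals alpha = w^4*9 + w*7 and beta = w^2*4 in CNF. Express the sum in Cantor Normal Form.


Ordinal addition (w^4*9 + w*7) + w^2*4:
alpha's leading term has exponent 4 > beta's exponent 2, so it survives.
alpha's tail term has exponent 1 < beta's exponent 2, so it is absorbed by beta.
In ordinal addition, any term followed by a strictly larger-exponent term is absorbed.
Result = w^4*9 + w^2*4

w^4*9 + w^2*4


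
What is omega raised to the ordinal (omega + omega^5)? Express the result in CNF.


omega^(omega + omega^5):
In ordinal addition a term is absorbed by a following term of strictly larger exponent: 1 < 5, so omega + omega^5 = omega^5.
omega raised to a CNF ordinal is a single CNF term: Result = omega^(omega^5)

omega^(omega^5)


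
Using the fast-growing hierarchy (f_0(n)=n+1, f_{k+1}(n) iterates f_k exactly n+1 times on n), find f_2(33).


f_2(33) = f_1^34(33)
f_1(m) = 2m + 1.
Iterating: f_1^k(n) = 2^k*(n+1) - 1.
f_2(33) = 2^34*(33+1) - 1 = 17179869184*34 - 1 = 584115552255

584115552255


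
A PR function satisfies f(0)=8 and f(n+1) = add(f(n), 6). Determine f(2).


f(0) = 8
f(1) = add(f(0), 6) = add(8, 6) = 14
f(2) = add(f(1), 6) = add(14, 6) = 20


20


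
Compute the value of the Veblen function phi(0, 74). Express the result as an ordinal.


phi(0, 74):
phi(0, beta) = omega^beta by definition.
phi(0, 74) = omega^74

omega^74


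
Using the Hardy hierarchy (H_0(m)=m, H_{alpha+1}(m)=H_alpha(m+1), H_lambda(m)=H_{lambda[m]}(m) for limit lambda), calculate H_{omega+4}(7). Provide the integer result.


H_{omega+4}(7):
Unwind the 4 successor steps: H_{omega+4}(7) = H_omega(7+4) = H_omega(11).
H_omega(m) = H_m(m) = m + m = 2m.
Result = 2 * 11 = 22

22


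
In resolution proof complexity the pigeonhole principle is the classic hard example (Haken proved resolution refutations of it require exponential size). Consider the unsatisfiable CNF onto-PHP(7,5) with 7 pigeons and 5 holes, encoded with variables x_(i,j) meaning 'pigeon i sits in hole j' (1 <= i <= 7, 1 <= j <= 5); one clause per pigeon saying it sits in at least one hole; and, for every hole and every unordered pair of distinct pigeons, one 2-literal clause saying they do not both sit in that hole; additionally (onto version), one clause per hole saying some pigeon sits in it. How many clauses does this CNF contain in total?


onto-PHP(7,5): 7 pigeons, 5 holes, 7*5 = 35 variables.
- pigeon clauses: one per pigeon -> 7 clauses
- hole clauses: 5 holes * C(7,2) = 5 * 21 -> 105 clauses
- onto clauses: one per hole -> 5 clauses
Total clauses = 7 + 105 + 5 = 117

117


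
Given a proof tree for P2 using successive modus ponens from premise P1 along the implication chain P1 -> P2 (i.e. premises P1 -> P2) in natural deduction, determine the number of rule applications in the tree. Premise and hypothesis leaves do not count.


We have a chain: P1 -> P2.
Each modus ponens application produces the next variable.
The chain has 2 propositions, so 2-1 = 1 modus ponens steps.
Total inference nodes = 1

1


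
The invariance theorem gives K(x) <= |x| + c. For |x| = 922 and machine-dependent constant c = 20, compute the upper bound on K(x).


K(x) <= |x| + c = 922 + 20 = 942

942


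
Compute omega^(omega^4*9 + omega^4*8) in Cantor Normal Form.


omega^(omega^4*9 + omega^4*8):
Both terms of the exponent have the same exponent 4, so they merge: omega^4*9 + omega^4*8 = omega^4*(9+8) = omega^4*17.
omega raised to a CNF ordinal is a single CNF term: Result = omega^(omega^4*17)

omega^(omega^4*17)


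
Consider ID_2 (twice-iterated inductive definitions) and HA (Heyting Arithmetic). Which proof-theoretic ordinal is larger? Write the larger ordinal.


Proof-theoretic ordinal of ID_2 (twice-iterated inductive definitions): psi_0(epsilon_{Omega_2+1})
Proof-theoretic ordinal of HA (Heyting Arithmetic): epsilon_0
Comparing: epsilon_0 < psi_0(epsilon_{Omega_2+1}).
The larger ordinal is psi_0(epsilon_{Omega_2+1}) (from ID_2 (twice-iterated inductive definitions)).

psi_0(epsilon_{Omega_2+1})


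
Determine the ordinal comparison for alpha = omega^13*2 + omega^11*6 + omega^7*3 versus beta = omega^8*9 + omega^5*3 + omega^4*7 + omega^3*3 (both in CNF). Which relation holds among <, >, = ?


Compare term by term from highest exponent:
alpha = omega^13*2 + omega^11*6 + omega^7*3
beta = omega^8*9 + omega^5*3 + omega^4*7 + omega^3*3
Term 1: alpha has omega^13*2, beta has omega^8*9
Term 2: alpha has omega^11*6, beta has omega^5*3
Term 3: alpha has omega^7*3, beta has omega^4*7
Term 4: alpha has omega^0*0, beta has omega^3*3
Result: alpha > beta

alpha > beta


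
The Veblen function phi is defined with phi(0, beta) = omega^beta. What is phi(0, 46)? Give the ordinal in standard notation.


phi(0, 46):
phi(0, beta) = omega^beta by definition.
phi(0, 46) = omega^46

omega^46


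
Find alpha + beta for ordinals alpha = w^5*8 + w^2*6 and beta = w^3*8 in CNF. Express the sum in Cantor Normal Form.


Ordinal addition (w^5*8 + w^2*6) + w^3*8:
alpha's leading term has exponent 5 > beta's exponent 3, so it survives.
alpha's tail term has exponent 2 < beta's exponent 3, so it is absorbed by beta.
In ordinal addition, any term followed by a strictly larger-exponent term is absorbed.
Result = w^5*8 + w^3*8

w^5*8 + w^3*8


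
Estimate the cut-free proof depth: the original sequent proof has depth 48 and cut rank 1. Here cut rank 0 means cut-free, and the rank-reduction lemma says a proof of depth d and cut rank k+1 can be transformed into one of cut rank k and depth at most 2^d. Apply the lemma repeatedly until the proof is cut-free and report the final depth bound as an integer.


Each rank reduction sends depth d to at most 2^d; cut rank r needs r reductions.
2_0(48) = 48
2_1(48) = 2^48 = 281474976710656
Cut-free depth bound = 281474976710656

281474976710656


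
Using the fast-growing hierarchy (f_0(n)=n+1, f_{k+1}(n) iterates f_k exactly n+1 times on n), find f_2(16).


f_2(16) = f_1^17(16)
f_1(m) = 2m + 1.
Iterating: f_1^k(n) = 2^k*(n+1) - 1.
f_2(16) = 2^17*(16+1) - 1 = 131072*17 - 1 = 2228223

2228223


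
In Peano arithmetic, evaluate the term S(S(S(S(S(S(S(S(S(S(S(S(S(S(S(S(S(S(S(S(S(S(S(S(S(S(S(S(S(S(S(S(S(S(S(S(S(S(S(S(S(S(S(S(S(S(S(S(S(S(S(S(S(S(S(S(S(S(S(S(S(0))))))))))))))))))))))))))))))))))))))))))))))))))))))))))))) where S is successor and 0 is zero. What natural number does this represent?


Counting successors applied to 0:
61 applications of S to 0 = 61

61


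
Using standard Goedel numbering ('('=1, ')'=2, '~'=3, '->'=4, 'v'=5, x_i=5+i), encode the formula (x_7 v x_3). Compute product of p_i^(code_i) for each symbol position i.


Formula: (x_7 v x_3)
Symbol codes: [1, 12, 5, 8, 2]
Primes: [2, 3, 5, 7, 11]
p_1^1 = 2^1 = 2
p_2^12 = 3^12 = 531441
p_3^5 = 5^5 = 3125
p_4^8 = 7^8 = 5764801
p_5^2 = 11^2 = 121
Product = 2316886528732256250

2316886528732256250


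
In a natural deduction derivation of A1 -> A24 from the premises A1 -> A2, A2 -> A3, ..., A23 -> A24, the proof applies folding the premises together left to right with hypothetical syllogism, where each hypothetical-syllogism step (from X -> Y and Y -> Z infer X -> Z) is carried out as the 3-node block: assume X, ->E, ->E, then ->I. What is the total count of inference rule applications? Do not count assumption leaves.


There are 23 premises in the chain. The first HS step combines premises 1 and 2; each further premise needs one more HS step.
So 23 premises require 23 - 1 = 22 hypothetical-syllogism steps.
Each HS step uses 3 inference nodes (->E, ->E, ->I).
22 * 3 = 66 total inference nodes.

66


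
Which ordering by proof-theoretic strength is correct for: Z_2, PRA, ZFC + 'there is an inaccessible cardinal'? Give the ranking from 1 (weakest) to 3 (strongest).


Ordering by consistency strength:
1. PRA
2. Z_2
3. ZFC + 'there is an inaccessible cardinal'


Z_2=2, PRA=1, ZFC + 'there is an inaccessible cardinal'=3


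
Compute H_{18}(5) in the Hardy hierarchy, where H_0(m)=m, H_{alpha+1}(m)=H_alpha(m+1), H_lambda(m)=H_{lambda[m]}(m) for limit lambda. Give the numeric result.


H_18(5):
For finite ordinals k, H_k(n) = n + k (each successor step adds 1).
H_18(5) = 5 + 18 = 23

23


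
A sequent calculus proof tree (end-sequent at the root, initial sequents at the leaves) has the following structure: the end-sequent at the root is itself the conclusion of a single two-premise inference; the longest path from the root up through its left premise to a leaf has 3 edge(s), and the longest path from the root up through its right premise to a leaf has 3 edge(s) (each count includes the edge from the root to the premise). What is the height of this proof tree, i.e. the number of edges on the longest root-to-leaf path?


Longest path through the left premise: 3 edges (measured from the branching sequent)
Longest path through the right premise: 3 edges
Height of the subtree rooted at the branching sequent: max(3, 3) = 3
The branching sequent is the root itself.
Total height = 3

3


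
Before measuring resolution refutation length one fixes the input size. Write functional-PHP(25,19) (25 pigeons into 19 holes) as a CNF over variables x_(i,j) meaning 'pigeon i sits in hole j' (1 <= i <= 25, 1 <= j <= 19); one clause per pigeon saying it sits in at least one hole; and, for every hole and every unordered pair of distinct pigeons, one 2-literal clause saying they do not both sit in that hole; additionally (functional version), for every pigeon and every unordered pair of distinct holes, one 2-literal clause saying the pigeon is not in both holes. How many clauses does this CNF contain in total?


functional-PHP(25,19): 25 pigeons, 19 holes, 25*19 = 475 variables.
- pigeon clauses: one per pigeon -> 25 clauses
- hole clauses: 19 holes * C(25,2) = 19 * 300 -> 5700 clauses
- functional clauses: 25 pigeons * C(19,2) = 25 * 171 -> 4275 clauses
Total clauses = 25 + 5700 + 4275 = 10000

10000


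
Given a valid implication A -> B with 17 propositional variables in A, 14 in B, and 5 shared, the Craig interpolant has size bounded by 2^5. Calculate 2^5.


Shared atoms = 5
Craig interpolant size bound = 2^5
= 32

32


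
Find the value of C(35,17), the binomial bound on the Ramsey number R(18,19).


R(18,19) <= C(18+19-2, 18-1) = C(35, 17)
C(35, 17) = 35! / (17! * 18!)
= 4537567650

4537567650


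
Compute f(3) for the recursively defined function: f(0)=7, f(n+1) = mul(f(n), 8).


f(0) = 7
f(1) = mul(f(0), 8) = mul(7, 8) = 56
f(2) = mul(f(1), 8) = mul(56, 8) = 448
f(3) = mul(f(2), 8) = mul(448, 8) = 3584


3584


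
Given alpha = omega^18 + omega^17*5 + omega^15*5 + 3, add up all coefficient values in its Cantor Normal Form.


CNF: omega^18 + omega^17*5 + omega^15*5 + 3
Coefficients: 1 + 5 + 5 + 3 = 14

14


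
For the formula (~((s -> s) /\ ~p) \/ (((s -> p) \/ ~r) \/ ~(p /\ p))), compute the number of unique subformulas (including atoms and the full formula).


Formula: (~((s -> s) /\ ~p) \/ (((s -> p) \/ ~r) \/ ~(p /\ p)))
Subformulas found:
  1. r
  2. s
  3. p
  4. ~p
  5. ~r
  6. (s -> p)
  7. (p /\ p)
  8. (s -> s)
  9. ~(p /\ p)
  10. ((s -> p) \/ ~r)
  11. ((s -> s) /\ ~p)
  12. ~((s -> s) /\ ~p)
  13. (((s -> p) \/ ~r) \/ ~(p /\ p))
  14. (~((s -> s) /\ ~p) \/ (((s -> p) \/ ~r) \/ ~(p /\ p)))
Total distinct subformulas = 14

14


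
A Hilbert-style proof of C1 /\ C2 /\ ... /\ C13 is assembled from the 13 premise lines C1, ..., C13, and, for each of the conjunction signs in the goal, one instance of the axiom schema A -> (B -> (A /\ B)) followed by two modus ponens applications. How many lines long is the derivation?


Conjoining 13 premises:
- 13 premise lines
- the goal has 12 conjunction signs; each costs 1 axiom instance + 2 MP = 3 lines: 3 * 12 = 36
Total = 13 + 36 = 49 lines.

49


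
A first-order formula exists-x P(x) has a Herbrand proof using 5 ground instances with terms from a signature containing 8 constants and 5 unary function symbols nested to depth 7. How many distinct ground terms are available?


Herbrand terms by depth:
Depth 0: 8 constants
Depth 1: 40 new terms (running total: 48)
Depth 2: 200 new terms (running total: 248)
Depth 3: 1000 new terms (running total: 1248)
Depth 4: 5000 new terms (running total: 6248)
Depth 5: 25000 new terms (running total: 31248)
Depth 6: 125000 new terms (running total: 156248)
Depth 7: 625000 new terms (running total: 781248)
Total distinct ground terms = 781248

781248


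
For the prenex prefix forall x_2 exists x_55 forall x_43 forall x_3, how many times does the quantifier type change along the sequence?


Walk the prefix and count type changes:
  position 1: forall -> exists <-- alternation
  position 2: exists -> forall <-- alternation
  position 3: forall -> forall
Total alternations = 2

2


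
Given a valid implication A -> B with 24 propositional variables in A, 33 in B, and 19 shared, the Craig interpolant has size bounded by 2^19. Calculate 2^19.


Shared atoms = 19
Craig interpolant size bound = 2^19
= 524288

524288


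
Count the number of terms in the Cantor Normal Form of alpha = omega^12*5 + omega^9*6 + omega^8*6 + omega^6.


CNF: omega^12*5 + omega^9*6 + omega^8*6 + omega^6
Count the summands separated by '+':
  term 1: omega^12*5
  term 2: omega^9*6
  term 3: omega^8*6
  term 4: omega^6
Total terms = 4

4


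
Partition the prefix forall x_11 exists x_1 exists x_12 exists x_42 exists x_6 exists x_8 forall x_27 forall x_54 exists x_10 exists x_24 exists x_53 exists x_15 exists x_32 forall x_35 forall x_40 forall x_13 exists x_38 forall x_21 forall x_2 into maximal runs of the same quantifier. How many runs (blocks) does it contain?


Alternations = 6.
Blocks = alternations + 1 = 7

7


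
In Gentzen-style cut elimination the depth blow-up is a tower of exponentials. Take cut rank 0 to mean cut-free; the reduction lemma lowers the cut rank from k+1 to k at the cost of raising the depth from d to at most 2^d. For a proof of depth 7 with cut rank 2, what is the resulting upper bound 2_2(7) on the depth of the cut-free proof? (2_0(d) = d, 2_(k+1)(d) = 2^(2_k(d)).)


Each rank reduction sends depth d to at most 2^d; cut rank r needs r reductions.
2_0(7) = 7
2_1(7) = 2^7 = 128
2_2(7) = 2^128 = 340282366920938463463374607431768211456
Cut-free depth bound = 340282366920938463463374607431768211456

340282366920938463463374607431768211456


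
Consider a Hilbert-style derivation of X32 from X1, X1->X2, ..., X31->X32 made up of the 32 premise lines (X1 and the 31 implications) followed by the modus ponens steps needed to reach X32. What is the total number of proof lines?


We have 32 premise lines: X1 and 31 implications.
Each implication is detached once by MP, giving 31 MP lines.
32 premise lines + 31 MP lines = 63 total lines.

63


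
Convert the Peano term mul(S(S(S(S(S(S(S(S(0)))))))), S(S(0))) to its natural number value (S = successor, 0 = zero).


mul(S^8(0), S^2(0)):
S^8(0) = 8
S^2(0) = 2
8 * 2 = 16

16


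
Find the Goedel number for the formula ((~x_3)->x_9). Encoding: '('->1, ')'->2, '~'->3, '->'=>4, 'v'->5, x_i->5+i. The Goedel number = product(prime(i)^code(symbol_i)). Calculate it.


Formula: ((~x_3)->x_9)
Symbol codes: [1, 1, 3, 8, 2, 4, 14, 2]
Primes: [2, 3, 5, 7, 11, 13, 17, 19]
p_1^1 = 2^1 = 2
p_2^1 = 3^1 = 3
p_3^3 = 5^3 = 125
p_4^8 = 7^8 = 5764801
p_5^2 = 11^2 = 121
p_6^4 = 13^4 = 28561
p_7^14 = 17^14 = 168377826559400929
p_8^2 = 19^2 = 361
Product = 908231298989739394289520800866716750

908231298989739394289520800866716750


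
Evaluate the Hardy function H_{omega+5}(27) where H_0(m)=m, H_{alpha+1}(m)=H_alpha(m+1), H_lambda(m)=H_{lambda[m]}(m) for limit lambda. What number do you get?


H_{omega+5}(27):
Unwind the 5 successor steps: H_{omega+5}(27) = H_omega(27+5) = H_omega(32).
H_omega(m) = H_m(m) = m + m = 2m.
Result = 2 * 32 = 64

64


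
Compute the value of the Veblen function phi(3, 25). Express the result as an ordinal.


phi(3, 25):
phi(3, beta) = eta_beta (the beta-th eta number, fixed point of zeta).
phi(3, 25) = eta_25

eta_25


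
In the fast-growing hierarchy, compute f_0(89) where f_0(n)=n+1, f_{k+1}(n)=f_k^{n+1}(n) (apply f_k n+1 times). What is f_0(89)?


f_0(89) = 89 + 1 = 90

90


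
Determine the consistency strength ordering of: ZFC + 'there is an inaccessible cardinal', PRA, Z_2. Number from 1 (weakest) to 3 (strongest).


Ordering by consistency strength:
1. PRA
2. Z_2
3. ZFC + 'there is an inaccessible cardinal'


ZFC + 'there is an inaccessible cardinal'=3, PRA=1, Z_2=2


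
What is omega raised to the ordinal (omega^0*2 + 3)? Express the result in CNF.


omega^(omega^0*2 + 3):
omega^0 = 1, so the exponent is 2 + 3 = 5 (finite ordinal addition).
Result = omega^5, already a single CNF term.

omega^5


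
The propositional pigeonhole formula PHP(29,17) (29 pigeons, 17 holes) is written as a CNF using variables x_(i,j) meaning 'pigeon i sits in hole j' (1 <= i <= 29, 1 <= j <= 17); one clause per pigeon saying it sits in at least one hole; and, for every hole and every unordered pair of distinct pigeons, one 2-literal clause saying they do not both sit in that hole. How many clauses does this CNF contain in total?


PHP(29,17): 29 pigeons, 17 holes, 29*17 = 493 variables.
- pigeon clauses: one per pigeon -> 29 clauses
- hole clauses: 17 holes * C(29,2) = 17 * 406 -> 6902 clauses
Total clauses = 29 + 6902 = 6931

6931


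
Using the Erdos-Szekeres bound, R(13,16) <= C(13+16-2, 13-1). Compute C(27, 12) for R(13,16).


R(13,16) <= C(13+16-2, 13-1) = C(27, 12)
C(27, 12) = 27! / (12! * 15!)
= 17383860

17383860


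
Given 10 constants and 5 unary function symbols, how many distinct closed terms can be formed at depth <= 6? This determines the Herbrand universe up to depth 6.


Herbrand terms by depth:
Depth 0: 10 constants
Depth 1: 50 new terms (running total: 60)
Depth 2: 250 new terms (running total: 310)
Depth 3: 1250 new terms (running total: 1560)
Depth 4: 6250 new terms (running total: 7810)
Depth 5: 31250 new terms (running total: 39060)
Depth 6: 156250 new terms (running total: 195310)
Total distinct ground terms = 195310

195310


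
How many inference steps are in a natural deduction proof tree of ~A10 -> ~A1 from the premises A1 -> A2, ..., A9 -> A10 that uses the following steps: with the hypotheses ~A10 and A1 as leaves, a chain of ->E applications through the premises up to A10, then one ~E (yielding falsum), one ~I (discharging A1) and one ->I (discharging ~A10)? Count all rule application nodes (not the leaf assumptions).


From hypothesis A1, 9 ->E steps along the 9 premises yield A10.
~E with hypothesis ~A10 gives falsum (1 node); ~I discharging A1 gives ~A1 (1 node); ->I discharging ~A10 gives the goal (1 node).
Total = 9 + 3 = 12 inference nodes.

12


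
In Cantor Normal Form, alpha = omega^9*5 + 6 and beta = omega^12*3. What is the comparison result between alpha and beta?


Compare term by term from highest exponent:
alpha = omega^9*5 + 6
beta = omega^12*3
Term 1: alpha has omega^9*5, beta has omega^12*3
Term 2: alpha has omega^0*6, beta has omega^0*0
Result: alpha < beta

alpha < beta


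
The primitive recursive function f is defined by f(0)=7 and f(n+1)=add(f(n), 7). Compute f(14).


f(0) = 7
f(1) = add(f(0), 7) = add(7, 7) = 14
f(2) = add(f(1), 7) = add(14, 7) = 21
f(3) = add(f(2), 7) = add(21, 7) = 28
f(4) = add(f(3), 7) = add(28, 7) = 35
f(5) = add(f(4), 7) = add(35, 7) = 42
f(6) = add(f(5), 7) = add(42, 7) = 49
f(7) = add(f(6), 7) = add(49, 7) = 56
f(8) = add(f(7), 7) = add(56, 7) = 63
f(9) = add(f(8), 7) = add(63, 7) = 70
f(10) = add(f(9), 7) = add(70, 7) = 77
f(11) = add(f(10), 7) = add(77, 7) = 84
f(12) = add(f(11), 7) = add(84, 7) = 91
f(13) = add(f(12), 7) = add(91, 7) = 98
f(14) = add(f(13), 7) = add(98, 7) = 105


105


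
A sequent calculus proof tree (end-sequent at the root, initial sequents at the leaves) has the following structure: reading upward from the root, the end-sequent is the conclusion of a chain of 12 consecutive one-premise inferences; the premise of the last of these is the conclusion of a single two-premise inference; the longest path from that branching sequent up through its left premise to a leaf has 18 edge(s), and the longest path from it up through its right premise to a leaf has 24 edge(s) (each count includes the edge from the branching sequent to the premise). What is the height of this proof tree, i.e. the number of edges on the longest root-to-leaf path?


Longest path through the left premise: 18 edges (measured from the branching sequent)
Longest path through the right premise: 24 edges
Height of the subtree rooted at the branching sequent: max(18, 24) = 24
The branching sequent sits 12 edges above the root (the chain of one-premise inferences), so height = 24 + 12 = 36

36


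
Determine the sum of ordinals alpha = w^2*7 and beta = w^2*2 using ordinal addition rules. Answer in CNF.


Ordinal addition w^2*7 + w^2*2:
Both terms have the same exponent 2.
w^e*c + w^e*d = w^e*(c+d).
Result = w^2*(7+2) = w^2*9

w^2*9


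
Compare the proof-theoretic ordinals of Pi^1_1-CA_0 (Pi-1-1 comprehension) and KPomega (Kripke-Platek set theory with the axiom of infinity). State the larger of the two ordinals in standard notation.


Proof-theoretic ordinal of Pi^1_1-CA_0 (Pi-1-1 comprehension): psi_0(Omega_omega)
Proof-theoretic ordinal of KPomega (Kripke-Platek set theory with the axiom of infinity): psi_0(epsilon_{Omega+1})
Comparing: psi_0(epsilon_{Omega+1}) < psi_0(Omega_omega).
The larger ordinal is psi_0(Omega_omega) (from Pi^1_1-CA_0 (Pi-1-1 comprehension)).

psi_0(Omega_omega)


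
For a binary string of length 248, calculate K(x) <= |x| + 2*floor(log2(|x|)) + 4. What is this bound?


floor(log2(248)) = 7
2 * 7 = 14
K(x) <= 248 + 14 + 4 = 266

266


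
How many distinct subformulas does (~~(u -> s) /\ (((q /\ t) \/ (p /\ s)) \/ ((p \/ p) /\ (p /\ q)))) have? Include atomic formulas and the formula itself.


Formula: (~~(u -> s) /\ (((q /\ t) \/ (p /\ s)) \/ ((p \/ p) /\ (p /\ q))))
Subformulas found:
  1. q
  2. u
  3. s
  4. t
  5. p
  6. (p /\ s)
  7. (p \/ p)
  8. (p /\ q)
  9. (u -> s)
  10. (q /\ t)
  11. ~(u -> s)
  12. ~~(u -> s)
  13. ((q /\ t) \/ (p /\ s))
  14. ((p \/ p) /\ (p /\ q))
  15. (((q /\ t) \/ (p /\ s)) \/ ((p \/ p) /\ (p /\ q)))
  16. (~~(u -> s) /\ (((q /\ t) \/ (p /\ s)) \/ ((p \/ p) /\ (p /\ q))))
Total distinct subformulas = 16

16


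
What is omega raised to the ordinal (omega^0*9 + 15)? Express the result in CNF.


omega^(omega^0*9 + 15):
omega^0 = 1, so the exponent is 9 + 15 = 24 (finite ordinal addition).
Result = omega^24, already a single CNF term.

omega^24


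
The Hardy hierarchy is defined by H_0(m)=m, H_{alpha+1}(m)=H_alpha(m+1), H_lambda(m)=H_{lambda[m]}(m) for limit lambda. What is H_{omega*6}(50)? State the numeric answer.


H_{omega*6}(50):
For the Hardy hierarchy, H_{omega*k}(n) = 2^k * n.
2^6 = 64.
64 * 50 = 3200

3200


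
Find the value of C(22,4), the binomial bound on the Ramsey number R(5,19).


R(5,19) <= C(5+19-2, 5-1) = C(22, 4)
C(22, 4) = 22! / (4! * 18!)
= 7315

7315


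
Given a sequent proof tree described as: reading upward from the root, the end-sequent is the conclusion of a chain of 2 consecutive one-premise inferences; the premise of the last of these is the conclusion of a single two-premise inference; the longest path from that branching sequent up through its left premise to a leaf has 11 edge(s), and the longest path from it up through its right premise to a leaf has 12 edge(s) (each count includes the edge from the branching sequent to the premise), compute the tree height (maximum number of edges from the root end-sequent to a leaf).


Longest path through the left premise: 11 edges (measured from the branching sequent)
Longest path through the right premise: 12 edges
Height of the subtree rooted at the branching sequent: max(11, 12) = 12
The branching sequent sits 2 edges above the root (the chain of one-premise inferences), so height = 12 + 2 = 14

14


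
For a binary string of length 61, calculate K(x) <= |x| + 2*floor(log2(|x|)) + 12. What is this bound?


floor(log2(61)) = 5
2 * 5 = 10
K(x) <= 61 + 10 + 12 = 83

83


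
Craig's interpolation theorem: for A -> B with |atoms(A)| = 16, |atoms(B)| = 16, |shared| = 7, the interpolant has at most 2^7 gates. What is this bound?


Shared atoms = 7
Craig interpolant size bound = 2^7
= 128

128


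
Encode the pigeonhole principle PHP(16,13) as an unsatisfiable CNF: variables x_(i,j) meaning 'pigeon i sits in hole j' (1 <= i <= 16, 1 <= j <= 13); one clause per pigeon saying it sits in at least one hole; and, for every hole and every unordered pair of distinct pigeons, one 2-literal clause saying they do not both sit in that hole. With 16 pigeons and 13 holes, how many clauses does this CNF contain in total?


PHP(16,13): 16 pigeons, 13 holes, 16*13 = 208 variables.
- pigeon clauses: one per pigeon -> 16 clauses
- hole clauses: 13 holes * C(16,2) = 13 * 120 -> 1560 clauses
Total clauses = 16 + 1560 = 1576

1576


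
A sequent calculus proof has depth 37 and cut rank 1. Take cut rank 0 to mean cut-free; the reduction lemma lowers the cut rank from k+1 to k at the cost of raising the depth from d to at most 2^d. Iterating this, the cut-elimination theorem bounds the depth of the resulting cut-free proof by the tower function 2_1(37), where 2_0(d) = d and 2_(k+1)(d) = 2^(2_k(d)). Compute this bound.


Each rank reduction sends depth d to at most 2^d; cut rank r needs r reductions.
2_0(37) = 37
2_1(37) = 2^37 = 137438953472
Cut-free depth bound = 137438953472

137438953472


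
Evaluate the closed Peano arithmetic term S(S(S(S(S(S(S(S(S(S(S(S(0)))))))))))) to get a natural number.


Counting successors applied to 0:
12 applications of S to 0 = 12

12


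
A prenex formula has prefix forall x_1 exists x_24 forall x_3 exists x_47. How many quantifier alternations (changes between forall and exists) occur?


Walk the prefix and count type changes:
  position 1: forall -> exists <-- alternation
  position 2: exists -> forall <-- alternation
  position 3: forall -> exists <-- alternation
Total alternations = 3

3


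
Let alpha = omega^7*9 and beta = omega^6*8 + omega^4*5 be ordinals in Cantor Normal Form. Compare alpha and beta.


Compare term by term from highest exponent:
alpha = omega^7*9
beta = omega^6*8 + omega^4*5
Term 1: alpha has omega^7*9, beta has omega^6*8
Term 2: alpha has omega^0*0, beta has omega^4*5
Result: alpha > beta

alpha > beta


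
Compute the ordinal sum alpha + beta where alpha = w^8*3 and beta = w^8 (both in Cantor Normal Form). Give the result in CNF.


Ordinal addition w^8*3 + w^8:
Both terms have the same exponent 8.
w^e*c + w^e*d = w^e*(c+d).
Result = w^8*(3+1) = w^8*4

w^8*4


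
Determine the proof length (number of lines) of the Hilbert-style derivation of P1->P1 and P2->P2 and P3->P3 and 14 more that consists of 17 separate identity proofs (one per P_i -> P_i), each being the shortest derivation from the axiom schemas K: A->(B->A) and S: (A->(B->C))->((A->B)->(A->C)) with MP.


The shortest proof of A->A from K and S in the Hilbert calculus has exactly 5 lines:
(1) K instance A->((A->A)->A), (2) S instance, (3) MP on 1,2, (4) K instance A->(A->A), (5) MP on 3,4.
For 17 independent identities: 17 * 5 = 85 lines total.

85


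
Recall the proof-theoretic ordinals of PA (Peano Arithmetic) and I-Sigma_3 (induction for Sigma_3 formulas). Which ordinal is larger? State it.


Proof-theoretic ordinal of PA (Peano Arithmetic): epsilon_0
Proof-theoretic ordinal of I-Sigma_3 (induction for Sigma_3 formulas): omega^(omega^(omega^omega))
Comparing: omega^(omega^(omega^omega)) < epsilon_0.
The larger ordinal is epsilon_0 (from PA (Peano Arithmetic)).

epsilon_0


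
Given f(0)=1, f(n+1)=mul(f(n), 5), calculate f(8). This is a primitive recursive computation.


f(0) = 1
f(1) = mul(f(0), 5) = mul(1, 5) = 5
f(2) = mul(f(1), 5) = mul(5, 5) = 25
f(3) = mul(f(2), 5) = mul(25, 5) = 125
f(4) = mul(f(3), 5) = mul(125, 5) = 625
f(5) = mul(f(4), 5) = mul(625, 5) = 3125
f(6) = mul(f(5), 5) = mul(3125, 5) = 15625
f(7) = mul(f(6), 5) = mul(15625, 5) = 78125
f(8) = mul(f(7), 5) = mul(78125, 5) = 390625


390625


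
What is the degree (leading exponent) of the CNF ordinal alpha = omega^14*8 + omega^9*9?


CNF: omega^14*8 + omega^9*9
The leading term is omega^14*8, which has exponent 14.

14


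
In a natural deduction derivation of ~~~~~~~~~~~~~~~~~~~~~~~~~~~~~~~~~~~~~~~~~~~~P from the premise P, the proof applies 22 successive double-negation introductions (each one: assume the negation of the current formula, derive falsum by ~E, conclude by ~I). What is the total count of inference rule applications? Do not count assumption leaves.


Each double-negation introduction (from C infer ~~C) uses 2 inference nodes: one ~E (C and ~C give falsum) and one ~I (discharge ~C).
22 double negations = 22 * 2 = 44 inference nodes.

44


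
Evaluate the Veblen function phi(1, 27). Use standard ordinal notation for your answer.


phi(1, 27):
phi(1, beta) = epsilon_beta (the beta-th epsilon number).
phi(1, 27) = epsilon_27

epsilon_27


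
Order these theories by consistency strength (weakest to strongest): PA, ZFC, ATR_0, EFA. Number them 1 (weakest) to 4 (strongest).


Ordering by consistency strength:
1. EFA
2. PA
3. ATR_0
4. ZFC


PA=2, ZFC=4, ATR_0=3, EFA=1


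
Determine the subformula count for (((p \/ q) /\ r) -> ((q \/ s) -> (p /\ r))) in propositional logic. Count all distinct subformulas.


Formula: (((p \/ q) /\ r) -> ((q \/ s) -> (p /\ r)))
Subformulas found:
  1. q
  2. s
  3. r
  4. p
  5. (p /\ r)
  6. (p \/ q)
  7. (q \/ s)
  8. ((p \/ q) /\ r)
  9. ((q \/ s) -> (p /\ r))
  10. (((p \/ q) /\ r) -> ((q \/ s) -> (p /\ r)))
Total distinct subformulas = 10

10


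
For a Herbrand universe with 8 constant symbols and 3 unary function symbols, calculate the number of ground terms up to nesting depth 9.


Herbrand terms by depth:
Depth 0: 8 constants
Depth 1: 24 new terms (running total: 32)
Depth 2: 72 new terms (running total: 104)
Depth 3: 216 new terms (running total: 320)
Depth 4: 648 new terms (running total: 968)
Depth 5: 1944 new terms (running total: 2912)
Depth 6: 5832 new terms (running total: 8744)
Depth 7: 17496 new terms (running total: 26240)
Depth 8: 52488 new terms (running total: 78728)
Depth 9: 157464 new terms (running total: 236192)
Total distinct ground terms = 236192

236192


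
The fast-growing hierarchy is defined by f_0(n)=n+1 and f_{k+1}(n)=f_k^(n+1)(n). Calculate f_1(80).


f_1(80) = f_0^81(80)
f_0 adds 1 each time, applied 81 times.
f_1(80) = 80 + 81 = 161

161


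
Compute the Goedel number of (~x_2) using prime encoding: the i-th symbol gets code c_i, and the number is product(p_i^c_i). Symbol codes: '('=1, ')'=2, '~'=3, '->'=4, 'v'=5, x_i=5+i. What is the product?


Formula: (~x_2)
Symbol codes: [1, 3, 7, 2]
Primes: [2, 3, 5, 7]
p_1^1 = 2^1 = 2
p_2^3 = 3^3 = 27
p_3^7 = 5^7 = 78125
p_4^2 = 7^2 = 49
Product = 206718750

206718750


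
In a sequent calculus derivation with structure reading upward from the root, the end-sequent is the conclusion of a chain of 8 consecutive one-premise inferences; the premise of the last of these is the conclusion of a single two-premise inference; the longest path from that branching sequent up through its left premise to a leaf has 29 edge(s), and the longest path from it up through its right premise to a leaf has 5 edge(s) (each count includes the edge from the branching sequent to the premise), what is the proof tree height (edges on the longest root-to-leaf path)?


Longest path through the left premise: 29 edges (measured from the branching sequent)
Longest path through the right premise: 5 edges
Height of the subtree rooted at the branching sequent: max(29, 5) = 29
The branching sequent sits 8 edges above the root (the chain of one-premise inferences), so height = 29 + 8 = 37

37


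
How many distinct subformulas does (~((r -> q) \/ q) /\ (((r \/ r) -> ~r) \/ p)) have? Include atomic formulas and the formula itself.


Formula: (~((r -> q) \/ q) /\ (((r \/ r) -> ~r) \/ p))
Subformulas found:
  1. q
  2. r
  3. p
  4. ~r
  5. (r -> q)
  6. (r \/ r)
  7. ((r -> q) \/ q)
  8. ~((r -> q) \/ q)
  9. ((r \/ r) -> ~r)
  10. (((r \/ r) -> ~r) \/ p)
  11. (~((r -> q) \/ q) /\ (((r \/ r) -> ~r) \/ p))
Total distinct subformulas = 11

11


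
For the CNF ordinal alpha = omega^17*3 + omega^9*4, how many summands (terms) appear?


CNF: omega^17*3 + omega^9*4
Count the summands separated by '+':
  term 1: omega^17*3
  term 2: omega^9*4
Total terms = 2

2


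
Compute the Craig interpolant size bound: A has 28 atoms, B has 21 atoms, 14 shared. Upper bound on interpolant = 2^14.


Shared atoms = 14
Craig interpolant size bound = 2^14
= 16384

16384


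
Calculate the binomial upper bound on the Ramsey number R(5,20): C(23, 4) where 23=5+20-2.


R(5,20) <= C(5+20-2, 5-1) = C(23, 4)
C(23, 4) = 23! / (4! * 19!)
= 8855

8855


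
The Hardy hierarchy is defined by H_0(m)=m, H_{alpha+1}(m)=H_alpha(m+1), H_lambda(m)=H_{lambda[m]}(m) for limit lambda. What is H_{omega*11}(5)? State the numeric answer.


H_{omega*11}(5):
For the Hardy hierarchy, H_{omega*k}(n) = 2^k * n.
2^11 = 2048.
2048 * 5 = 10240

10240


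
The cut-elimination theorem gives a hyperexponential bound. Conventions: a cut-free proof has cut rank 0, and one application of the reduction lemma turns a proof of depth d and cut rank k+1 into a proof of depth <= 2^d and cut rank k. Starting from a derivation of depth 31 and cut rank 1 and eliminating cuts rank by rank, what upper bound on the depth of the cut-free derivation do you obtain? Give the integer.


Each rank reduction sends depth d to at most 2^d; cut rank r needs r reductions.
2_0(31) = 31
2_1(31) = 2^31 = 2147483648
Cut-free depth bound = 2147483648

2147483648


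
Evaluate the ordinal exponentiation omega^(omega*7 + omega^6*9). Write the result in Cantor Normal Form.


omega^(omega*7 + omega^6*9):
In ordinal addition a term is absorbed by a following term of strictly larger exponent: 1 < 6, so omega*7 + omega^6*9 = omega^6*9.
omega raised to a CNF ordinal is a single CNF term: Result = omega^(omega^6*9)

omega^(omega^6*9)


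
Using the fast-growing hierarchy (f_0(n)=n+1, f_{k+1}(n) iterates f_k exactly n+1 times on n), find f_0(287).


f_0(287) = 287 + 1 = 288

288


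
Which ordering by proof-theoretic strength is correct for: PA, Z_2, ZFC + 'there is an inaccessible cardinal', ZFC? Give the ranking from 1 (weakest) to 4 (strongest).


Ordering by consistency strength:
1. PA
2. Z_2
3. ZFC
4. ZFC + 'there is an inaccessible cardinal'


PA=1, Z_2=2, ZFC + 'there is an inaccessible cardinal'=4, ZFC=3


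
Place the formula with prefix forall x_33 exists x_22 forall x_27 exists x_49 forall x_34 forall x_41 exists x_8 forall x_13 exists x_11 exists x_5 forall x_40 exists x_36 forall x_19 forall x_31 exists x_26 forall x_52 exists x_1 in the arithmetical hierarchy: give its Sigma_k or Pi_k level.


Leading quantifier is forall, so the class is Pi.
Number of quantifier blocks = alternations + 1 = 13 + 1 = 14.
Classification: Pi_14

Pi_14
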